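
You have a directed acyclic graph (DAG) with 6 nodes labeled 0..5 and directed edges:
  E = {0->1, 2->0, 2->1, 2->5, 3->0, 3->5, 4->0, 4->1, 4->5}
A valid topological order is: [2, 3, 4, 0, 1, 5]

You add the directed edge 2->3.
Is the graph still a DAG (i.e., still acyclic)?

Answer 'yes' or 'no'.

Answer: yes

Derivation:
Given toposort: [2, 3, 4, 0, 1, 5]
Position of 2: index 0; position of 3: index 1
New edge 2->3: forward
Forward edge: respects the existing order. Still a DAG, same toposort still valid.
Still a DAG? yes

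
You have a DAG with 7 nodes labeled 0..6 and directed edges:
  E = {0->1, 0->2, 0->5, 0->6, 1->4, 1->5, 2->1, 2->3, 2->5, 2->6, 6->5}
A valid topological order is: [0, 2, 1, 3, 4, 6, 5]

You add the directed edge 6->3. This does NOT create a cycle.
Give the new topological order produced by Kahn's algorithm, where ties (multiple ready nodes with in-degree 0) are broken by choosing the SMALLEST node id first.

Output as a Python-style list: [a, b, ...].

Old toposort: [0, 2, 1, 3, 4, 6, 5]
Added edge: 6->3
Position of 6 (5) > position of 3 (3). Must reorder: 6 must now come before 3.
Run Kahn's algorithm (break ties by smallest node id):
  initial in-degrees: [0, 2, 1, 2, 1, 4, 2]
  ready (indeg=0): [0]
  pop 0: indeg[1]->1; indeg[2]->0; indeg[5]->3; indeg[6]->1 | ready=[2] | order so far=[0]
  pop 2: indeg[1]->0; indeg[3]->1; indeg[5]->2; indeg[6]->0 | ready=[1, 6] | order so far=[0, 2]
  pop 1: indeg[4]->0; indeg[5]->1 | ready=[4, 6] | order so far=[0, 2, 1]
  pop 4: no out-edges | ready=[6] | order so far=[0, 2, 1, 4]
  pop 6: indeg[3]->0; indeg[5]->0 | ready=[3, 5] | order so far=[0, 2, 1, 4, 6]
  pop 3: no out-edges | ready=[5] | order so far=[0, 2, 1, 4, 6, 3]
  pop 5: no out-edges | ready=[] | order so far=[0, 2, 1, 4, 6, 3, 5]
  Result: [0, 2, 1, 4, 6, 3, 5]

Answer: [0, 2, 1, 4, 6, 3, 5]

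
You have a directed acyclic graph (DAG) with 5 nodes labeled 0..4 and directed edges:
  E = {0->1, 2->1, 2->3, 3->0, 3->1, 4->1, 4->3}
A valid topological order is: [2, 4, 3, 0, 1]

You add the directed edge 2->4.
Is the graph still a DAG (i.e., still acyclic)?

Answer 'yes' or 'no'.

Answer: yes

Derivation:
Given toposort: [2, 4, 3, 0, 1]
Position of 2: index 0; position of 4: index 1
New edge 2->4: forward
Forward edge: respects the existing order. Still a DAG, same toposort still valid.
Still a DAG? yes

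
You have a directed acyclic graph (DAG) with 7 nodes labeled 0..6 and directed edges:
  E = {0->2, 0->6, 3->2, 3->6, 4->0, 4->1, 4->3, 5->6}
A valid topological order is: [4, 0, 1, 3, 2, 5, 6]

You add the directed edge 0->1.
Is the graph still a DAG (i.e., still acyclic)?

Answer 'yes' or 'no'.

Given toposort: [4, 0, 1, 3, 2, 5, 6]
Position of 0: index 1; position of 1: index 2
New edge 0->1: forward
Forward edge: respects the existing order. Still a DAG, same toposort still valid.
Still a DAG? yes

Answer: yes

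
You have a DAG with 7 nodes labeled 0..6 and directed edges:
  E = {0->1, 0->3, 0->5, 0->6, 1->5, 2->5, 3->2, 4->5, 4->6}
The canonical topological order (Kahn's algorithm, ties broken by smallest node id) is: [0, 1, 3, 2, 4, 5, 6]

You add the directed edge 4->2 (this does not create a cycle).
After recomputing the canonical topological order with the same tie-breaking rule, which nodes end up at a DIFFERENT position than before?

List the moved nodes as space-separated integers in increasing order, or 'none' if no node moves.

Answer: 2 4

Derivation:
Old toposort: [0, 1, 3, 2, 4, 5, 6]
Added edge 4->2
Recompute Kahn (smallest-id tiebreak):
  initial in-degrees: [0, 1, 2, 1, 0, 4, 2]
  ready (indeg=0): [0, 4]
  pop 0: indeg[1]->0; indeg[3]->0; indeg[5]->3; indeg[6]->1 | ready=[1, 3, 4] | order so far=[0]
  pop 1: indeg[5]->2 | ready=[3, 4] | order so far=[0, 1]
  pop 3: indeg[2]->1 | ready=[4] | order so far=[0, 1, 3]
  pop 4: indeg[2]->0; indeg[5]->1; indeg[6]->0 | ready=[2, 6] | order so far=[0, 1, 3, 4]
  pop 2: indeg[5]->0 | ready=[5, 6] | order so far=[0, 1, 3, 4, 2]
  pop 5: no out-edges | ready=[6] | order so far=[0, 1, 3, 4, 2, 5]
  pop 6: no out-edges | ready=[] | order so far=[0, 1, 3, 4, 2, 5, 6]
New canonical toposort: [0, 1, 3, 4, 2, 5, 6]
Compare positions:
  Node 0: index 0 -> 0 (same)
  Node 1: index 1 -> 1 (same)
  Node 2: index 3 -> 4 (moved)
  Node 3: index 2 -> 2 (same)
  Node 4: index 4 -> 3 (moved)
  Node 5: index 5 -> 5 (same)
  Node 6: index 6 -> 6 (same)
Nodes that changed position: 2 4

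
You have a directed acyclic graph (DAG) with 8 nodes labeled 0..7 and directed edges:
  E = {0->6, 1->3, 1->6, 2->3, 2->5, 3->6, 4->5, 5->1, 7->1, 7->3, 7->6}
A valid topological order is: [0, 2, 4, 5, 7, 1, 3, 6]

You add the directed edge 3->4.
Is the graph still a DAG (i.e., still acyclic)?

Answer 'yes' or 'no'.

Answer: no

Derivation:
Given toposort: [0, 2, 4, 5, 7, 1, 3, 6]
Position of 3: index 6; position of 4: index 2
New edge 3->4: backward (u after v in old order)
Backward edge: old toposort is now invalid. Check if this creates a cycle.
Does 4 already reach 3? Reachable from 4: [1, 3, 4, 5, 6]. YES -> cycle!
Still a DAG? no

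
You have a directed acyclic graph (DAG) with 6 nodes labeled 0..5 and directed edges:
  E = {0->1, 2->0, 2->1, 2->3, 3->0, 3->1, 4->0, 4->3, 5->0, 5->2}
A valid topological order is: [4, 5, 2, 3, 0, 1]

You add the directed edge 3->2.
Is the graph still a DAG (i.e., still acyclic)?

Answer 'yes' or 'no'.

Answer: no

Derivation:
Given toposort: [4, 5, 2, 3, 0, 1]
Position of 3: index 3; position of 2: index 2
New edge 3->2: backward (u after v in old order)
Backward edge: old toposort is now invalid. Check if this creates a cycle.
Does 2 already reach 3? Reachable from 2: [0, 1, 2, 3]. YES -> cycle!
Still a DAG? no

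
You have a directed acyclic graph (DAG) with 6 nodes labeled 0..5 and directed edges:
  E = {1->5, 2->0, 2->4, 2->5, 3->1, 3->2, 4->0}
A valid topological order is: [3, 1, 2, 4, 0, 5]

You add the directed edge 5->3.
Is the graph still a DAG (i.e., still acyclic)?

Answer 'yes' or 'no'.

Answer: no

Derivation:
Given toposort: [3, 1, 2, 4, 0, 5]
Position of 5: index 5; position of 3: index 0
New edge 5->3: backward (u after v in old order)
Backward edge: old toposort is now invalid. Check if this creates a cycle.
Does 3 already reach 5? Reachable from 3: [0, 1, 2, 3, 4, 5]. YES -> cycle!
Still a DAG? no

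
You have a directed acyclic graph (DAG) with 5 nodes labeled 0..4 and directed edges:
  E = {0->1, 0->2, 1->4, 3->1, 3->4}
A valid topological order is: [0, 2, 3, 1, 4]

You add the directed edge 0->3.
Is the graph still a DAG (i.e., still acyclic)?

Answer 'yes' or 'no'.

Answer: yes

Derivation:
Given toposort: [0, 2, 3, 1, 4]
Position of 0: index 0; position of 3: index 2
New edge 0->3: forward
Forward edge: respects the existing order. Still a DAG, same toposort still valid.
Still a DAG? yes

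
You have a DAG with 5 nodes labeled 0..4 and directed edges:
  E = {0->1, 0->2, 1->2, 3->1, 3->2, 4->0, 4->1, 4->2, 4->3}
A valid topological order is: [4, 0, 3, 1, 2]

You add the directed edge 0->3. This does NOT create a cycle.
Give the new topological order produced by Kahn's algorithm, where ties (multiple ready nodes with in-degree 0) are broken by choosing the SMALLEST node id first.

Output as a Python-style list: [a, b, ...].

Answer: [4, 0, 3, 1, 2]

Derivation:
Old toposort: [4, 0, 3, 1, 2]
Added edge: 0->3
Position of 0 (1) < position of 3 (2). Old order still valid.
Run Kahn's algorithm (break ties by smallest node id):
  initial in-degrees: [1, 3, 4, 2, 0]
  ready (indeg=0): [4]
  pop 4: indeg[0]->0; indeg[1]->2; indeg[2]->3; indeg[3]->1 | ready=[0] | order so far=[4]
  pop 0: indeg[1]->1; indeg[2]->2; indeg[3]->0 | ready=[3] | order so far=[4, 0]
  pop 3: indeg[1]->0; indeg[2]->1 | ready=[1] | order so far=[4, 0, 3]
  pop 1: indeg[2]->0 | ready=[2] | order so far=[4, 0, 3, 1]
  pop 2: no out-edges | ready=[] | order so far=[4, 0, 3, 1, 2]
  Result: [4, 0, 3, 1, 2]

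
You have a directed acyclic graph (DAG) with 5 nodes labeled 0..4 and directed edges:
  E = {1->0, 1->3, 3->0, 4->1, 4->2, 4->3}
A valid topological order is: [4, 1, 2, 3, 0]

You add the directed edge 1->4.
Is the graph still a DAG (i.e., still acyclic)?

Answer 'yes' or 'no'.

Given toposort: [4, 1, 2, 3, 0]
Position of 1: index 1; position of 4: index 0
New edge 1->4: backward (u after v in old order)
Backward edge: old toposort is now invalid. Check if this creates a cycle.
Does 4 already reach 1? Reachable from 4: [0, 1, 2, 3, 4]. YES -> cycle!
Still a DAG? no

Answer: no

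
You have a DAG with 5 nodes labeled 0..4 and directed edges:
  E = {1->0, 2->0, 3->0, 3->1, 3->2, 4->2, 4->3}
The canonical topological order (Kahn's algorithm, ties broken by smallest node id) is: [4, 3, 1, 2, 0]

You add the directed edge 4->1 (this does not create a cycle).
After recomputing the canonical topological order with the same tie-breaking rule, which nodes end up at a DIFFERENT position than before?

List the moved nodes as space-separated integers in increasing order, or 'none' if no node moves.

Old toposort: [4, 3, 1, 2, 0]
Added edge 4->1
Recompute Kahn (smallest-id tiebreak):
  initial in-degrees: [3, 2, 2, 1, 0]
  ready (indeg=0): [4]
  pop 4: indeg[1]->1; indeg[2]->1; indeg[3]->0 | ready=[3] | order so far=[4]
  pop 3: indeg[0]->2; indeg[1]->0; indeg[2]->0 | ready=[1, 2] | order so far=[4, 3]
  pop 1: indeg[0]->1 | ready=[2] | order so far=[4, 3, 1]
  pop 2: indeg[0]->0 | ready=[0] | order so far=[4, 3, 1, 2]
  pop 0: no out-edges | ready=[] | order so far=[4, 3, 1, 2, 0]
New canonical toposort: [4, 3, 1, 2, 0]
Compare positions:
  Node 0: index 4 -> 4 (same)
  Node 1: index 2 -> 2 (same)
  Node 2: index 3 -> 3 (same)
  Node 3: index 1 -> 1 (same)
  Node 4: index 0 -> 0 (same)
Nodes that changed position: none

Answer: none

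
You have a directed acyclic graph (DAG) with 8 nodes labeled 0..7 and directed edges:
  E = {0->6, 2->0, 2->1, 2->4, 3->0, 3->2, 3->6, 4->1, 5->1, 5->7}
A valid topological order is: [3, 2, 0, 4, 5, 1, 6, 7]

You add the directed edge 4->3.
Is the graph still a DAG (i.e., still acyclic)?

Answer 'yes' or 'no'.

Answer: no

Derivation:
Given toposort: [3, 2, 0, 4, 5, 1, 6, 7]
Position of 4: index 3; position of 3: index 0
New edge 4->3: backward (u after v in old order)
Backward edge: old toposort is now invalid. Check if this creates a cycle.
Does 3 already reach 4? Reachable from 3: [0, 1, 2, 3, 4, 6]. YES -> cycle!
Still a DAG? no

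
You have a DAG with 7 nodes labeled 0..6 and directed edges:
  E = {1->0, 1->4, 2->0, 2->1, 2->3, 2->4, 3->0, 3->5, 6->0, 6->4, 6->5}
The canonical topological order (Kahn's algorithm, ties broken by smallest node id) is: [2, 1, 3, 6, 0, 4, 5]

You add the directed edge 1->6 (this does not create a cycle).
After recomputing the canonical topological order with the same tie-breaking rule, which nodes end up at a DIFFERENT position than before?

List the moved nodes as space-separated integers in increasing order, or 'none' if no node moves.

Old toposort: [2, 1, 3, 6, 0, 4, 5]
Added edge 1->6
Recompute Kahn (smallest-id tiebreak):
  initial in-degrees: [4, 1, 0, 1, 3, 2, 1]
  ready (indeg=0): [2]
  pop 2: indeg[0]->3; indeg[1]->0; indeg[3]->0; indeg[4]->2 | ready=[1, 3] | order so far=[2]
  pop 1: indeg[0]->2; indeg[4]->1; indeg[6]->0 | ready=[3, 6] | order so far=[2, 1]
  pop 3: indeg[0]->1; indeg[5]->1 | ready=[6] | order so far=[2, 1, 3]
  pop 6: indeg[0]->0; indeg[4]->0; indeg[5]->0 | ready=[0, 4, 5] | order so far=[2, 1, 3, 6]
  pop 0: no out-edges | ready=[4, 5] | order so far=[2, 1, 3, 6, 0]
  pop 4: no out-edges | ready=[5] | order so far=[2, 1, 3, 6, 0, 4]
  pop 5: no out-edges | ready=[] | order so far=[2, 1, 3, 6, 0, 4, 5]
New canonical toposort: [2, 1, 3, 6, 0, 4, 5]
Compare positions:
  Node 0: index 4 -> 4 (same)
  Node 1: index 1 -> 1 (same)
  Node 2: index 0 -> 0 (same)
  Node 3: index 2 -> 2 (same)
  Node 4: index 5 -> 5 (same)
  Node 5: index 6 -> 6 (same)
  Node 6: index 3 -> 3 (same)
Nodes that changed position: none

Answer: none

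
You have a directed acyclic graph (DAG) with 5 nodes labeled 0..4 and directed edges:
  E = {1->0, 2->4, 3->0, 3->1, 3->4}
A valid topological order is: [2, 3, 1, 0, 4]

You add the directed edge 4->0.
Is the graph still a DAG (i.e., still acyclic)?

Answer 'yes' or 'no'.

Answer: yes

Derivation:
Given toposort: [2, 3, 1, 0, 4]
Position of 4: index 4; position of 0: index 3
New edge 4->0: backward (u after v in old order)
Backward edge: old toposort is now invalid. Check if this creates a cycle.
Does 0 already reach 4? Reachable from 0: [0]. NO -> still a DAG (reorder needed).
Still a DAG? yes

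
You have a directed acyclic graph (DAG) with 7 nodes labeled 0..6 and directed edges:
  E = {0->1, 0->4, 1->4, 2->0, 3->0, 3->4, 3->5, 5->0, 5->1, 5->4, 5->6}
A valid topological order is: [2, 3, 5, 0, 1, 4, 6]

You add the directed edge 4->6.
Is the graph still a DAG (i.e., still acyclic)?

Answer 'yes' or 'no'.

Answer: yes

Derivation:
Given toposort: [2, 3, 5, 0, 1, 4, 6]
Position of 4: index 5; position of 6: index 6
New edge 4->6: forward
Forward edge: respects the existing order. Still a DAG, same toposort still valid.
Still a DAG? yes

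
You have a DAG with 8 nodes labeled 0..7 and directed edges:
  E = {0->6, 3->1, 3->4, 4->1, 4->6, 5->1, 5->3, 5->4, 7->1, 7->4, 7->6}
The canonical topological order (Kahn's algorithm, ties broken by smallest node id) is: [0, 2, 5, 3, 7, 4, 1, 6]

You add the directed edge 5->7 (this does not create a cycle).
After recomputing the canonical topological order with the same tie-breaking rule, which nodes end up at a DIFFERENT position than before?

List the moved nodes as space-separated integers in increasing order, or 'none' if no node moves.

Old toposort: [0, 2, 5, 3, 7, 4, 1, 6]
Added edge 5->7
Recompute Kahn (smallest-id tiebreak):
  initial in-degrees: [0, 4, 0, 1, 3, 0, 3, 1]
  ready (indeg=0): [0, 2, 5]
  pop 0: indeg[6]->2 | ready=[2, 5] | order so far=[0]
  pop 2: no out-edges | ready=[5] | order so far=[0, 2]
  pop 5: indeg[1]->3; indeg[3]->0; indeg[4]->2; indeg[7]->0 | ready=[3, 7] | order so far=[0, 2, 5]
  pop 3: indeg[1]->2; indeg[4]->1 | ready=[7] | order so far=[0, 2, 5, 3]
  pop 7: indeg[1]->1; indeg[4]->0; indeg[6]->1 | ready=[4] | order so far=[0, 2, 5, 3, 7]
  pop 4: indeg[1]->0; indeg[6]->0 | ready=[1, 6] | order so far=[0, 2, 5, 3, 7, 4]
  pop 1: no out-edges | ready=[6] | order so far=[0, 2, 5, 3, 7, 4, 1]
  pop 6: no out-edges | ready=[] | order so far=[0, 2, 5, 3, 7, 4, 1, 6]
New canonical toposort: [0, 2, 5, 3, 7, 4, 1, 6]
Compare positions:
  Node 0: index 0 -> 0 (same)
  Node 1: index 6 -> 6 (same)
  Node 2: index 1 -> 1 (same)
  Node 3: index 3 -> 3 (same)
  Node 4: index 5 -> 5 (same)
  Node 5: index 2 -> 2 (same)
  Node 6: index 7 -> 7 (same)
  Node 7: index 4 -> 4 (same)
Nodes that changed position: none

Answer: none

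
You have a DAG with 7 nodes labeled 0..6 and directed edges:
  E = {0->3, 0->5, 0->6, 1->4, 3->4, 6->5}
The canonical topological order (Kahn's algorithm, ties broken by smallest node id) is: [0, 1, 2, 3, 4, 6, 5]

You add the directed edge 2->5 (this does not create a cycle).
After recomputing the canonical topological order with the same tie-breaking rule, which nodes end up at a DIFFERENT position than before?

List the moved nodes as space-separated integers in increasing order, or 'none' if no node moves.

Old toposort: [0, 1, 2, 3, 4, 6, 5]
Added edge 2->5
Recompute Kahn (smallest-id tiebreak):
  initial in-degrees: [0, 0, 0, 1, 2, 3, 1]
  ready (indeg=0): [0, 1, 2]
  pop 0: indeg[3]->0; indeg[5]->2; indeg[6]->0 | ready=[1, 2, 3, 6] | order so far=[0]
  pop 1: indeg[4]->1 | ready=[2, 3, 6] | order so far=[0, 1]
  pop 2: indeg[5]->1 | ready=[3, 6] | order so far=[0, 1, 2]
  pop 3: indeg[4]->0 | ready=[4, 6] | order so far=[0, 1, 2, 3]
  pop 4: no out-edges | ready=[6] | order so far=[0, 1, 2, 3, 4]
  pop 6: indeg[5]->0 | ready=[5] | order so far=[0, 1, 2, 3, 4, 6]
  pop 5: no out-edges | ready=[] | order so far=[0, 1, 2, 3, 4, 6, 5]
New canonical toposort: [0, 1, 2, 3, 4, 6, 5]
Compare positions:
  Node 0: index 0 -> 0 (same)
  Node 1: index 1 -> 1 (same)
  Node 2: index 2 -> 2 (same)
  Node 3: index 3 -> 3 (same)
  Node 4: index 4 -> 4 (same)
  Node 5: index 6 -> 6 (same)
  Node 6: index 5 -> 5 (same)
Nodes that changed position: none

Answer: none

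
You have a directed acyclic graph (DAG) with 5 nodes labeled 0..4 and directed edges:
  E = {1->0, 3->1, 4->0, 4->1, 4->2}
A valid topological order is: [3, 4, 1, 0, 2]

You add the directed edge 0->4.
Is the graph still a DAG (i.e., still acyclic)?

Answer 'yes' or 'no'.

Given toposort: [3, 4, 1, 0, 2]
Position of 0: index 3; position of 4: index 1
New edge 0->4: backward (u after v in old order)
Backward edge: old toposort is now invalid. Check if this creates a cycle.
Does 4 already reach 0? Reachable from 4: [0, 1, 2, 4]. YES -> cycle!
Still a DAG? no

Answer: no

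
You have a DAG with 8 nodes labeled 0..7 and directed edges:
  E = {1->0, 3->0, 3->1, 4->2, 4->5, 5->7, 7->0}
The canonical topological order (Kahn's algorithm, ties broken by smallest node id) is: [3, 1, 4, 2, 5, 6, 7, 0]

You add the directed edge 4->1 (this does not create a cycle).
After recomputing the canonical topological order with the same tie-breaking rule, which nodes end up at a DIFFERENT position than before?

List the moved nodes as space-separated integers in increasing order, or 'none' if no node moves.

Old toposort: [3, 1, 4, 2, 5, 6, 7, 0]
Added edge 4->1
Recompute Kahn (smallest-id tiebreak):
  initial in-degrees: [3, 2, 1, 0, 0, 1, 0, 1]
  ready (indeg=0): [3, 4, 6]
  pop 3: indeg[0]->2; indeg[1]->1 | ready=[4, 6] | order so far=[3]
  pop 4: indeg[1]->0; indeg[2]->0; indeg[5]->0 | ready=[1, 2, 5, 6] | order so far=[3, 4]
  pop 1: indeg[0]->1 | ready=[2, 5, 6] | order so far=[3, 4, 1]
  pop 2: no out-edges | ready=[5, 6] | order so far=[3, 4, 1, 2]
  pop 5: indeg[7]->0 | ready=[6, 7] | order so far=[3, 4, 1, 2, 5]
  pop 6: no out-edges | ready=[7] | order so far=[3, 4, 1, 2, 5, 6]
  pop 7: indeg[0]->0 | ready=[0] | order so far=[3, 4, 1, 2, 5, 6, 7]
  pop 0: no out-edges | ready=[] | order so far=[3, 4, 1, 2, 5, 6, 7, 0]
New canonical toposort: [3, 4, 1, 2, 5, 6, 7, 0]
Compare positions:
  Node 0: index 7 -> 7 (same)
  Node 1: index 1 -> 2 (moved)
  Node 2: index 3 -> 3 (same)
  Node 3: index 0 -> 0 (same)
  Node 4: index 2 -> 1 (moved)
  Node 5: index 4 -> 4 (same)
  Node 6: index 5 -> 5 (same)
  Node 7: index 6 -> 6 (same)
Nodes that changed position: 1 4

Answer: 1 4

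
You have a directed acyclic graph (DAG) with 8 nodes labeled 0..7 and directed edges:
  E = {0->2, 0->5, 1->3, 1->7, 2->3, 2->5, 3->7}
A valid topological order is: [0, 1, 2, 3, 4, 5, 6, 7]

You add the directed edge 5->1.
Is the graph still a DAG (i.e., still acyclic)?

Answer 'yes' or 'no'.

Given toposort: [0, 1, 2, 3, 4, 5, 6, 7]
Position of 5: index 5; position of 1: index 1
New edge 5->1: backward (u after v in old order)
Backward edge: old toposort is now invalid. Check if this creates a cycle.
Does 1 already reach 5? Reachable from 1: [1, 3, 7]. NO -> still a DAG (reorder needed).
Still a DAG? yes

Answer: yes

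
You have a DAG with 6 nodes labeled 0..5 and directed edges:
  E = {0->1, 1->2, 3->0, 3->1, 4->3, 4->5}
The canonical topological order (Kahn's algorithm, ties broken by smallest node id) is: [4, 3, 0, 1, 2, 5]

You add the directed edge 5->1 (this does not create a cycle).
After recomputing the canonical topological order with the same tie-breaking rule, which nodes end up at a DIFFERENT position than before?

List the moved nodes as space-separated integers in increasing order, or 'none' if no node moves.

Answer: 1 2 5

Derivation:
Old toposort: [4, 3, 0, 1, 2, 5]
Added edge 5->1
Recompute Kahn (smallest-id tiebreak):
  initial in-degrees: [1, 3, 1, 1, 0, 1]
  ready (indeg=0): [4]
  pop 4: indeg[3]->0; indeg[5]->0 | ready=[3, 5] | order so far=[4]
  pop 3: indeg[0]->0; indeg[1]->2 | ready=[0, 5] | order so far=[4, 3]
  pop 0: indeg[1]->1 | ready=[5] | order so far=[4, 3, 0]
  pop 5: indeg[1]->0 | ready=[1] | order so far=[4, 3, 0, 5]
  pop 1: indeg[2]->0 | ready=[2] | order so far=[4, 3, 0, 5, 1]
  pop 2: no out-edges | ready=[] | order so far=[4, 3, 0, 5, 1, 2]
New canonical toposort: [4, 3, 0, 5, 1, 2]
Compare positions:
  Node 0: index 2 -> 2 (same)
  Node 1: index 3 -> 4 (moved)
  Node 2: index 4 -> 5 (moved)
  Node 3: index 1 -> 1 (same)
  Node 4: index 0 -> 0 (same)
  Node 5: index 5 -> 3 (moved)
Nodes that changed position: 1 2 5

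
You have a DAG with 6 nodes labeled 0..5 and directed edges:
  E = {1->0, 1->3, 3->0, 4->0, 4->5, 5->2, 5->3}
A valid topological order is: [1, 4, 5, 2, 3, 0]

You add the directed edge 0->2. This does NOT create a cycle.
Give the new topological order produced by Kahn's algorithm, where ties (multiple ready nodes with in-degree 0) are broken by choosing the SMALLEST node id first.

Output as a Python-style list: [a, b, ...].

Answer: [1, 4, 5, 3, 0, 2]

Derivation:
Old toposort: [1, 4, 5, 2, 3, 0]
Added edge: 0->2
Position of 0 (5) > position of 2 (3). Must reorder: 0 must now come before 2.
Run Kahn's algorithm (break ties by smallest node id):
  initial in-degrees: [3, 0, 2, 2, 0, 1]
  ready (indeg=0): [1, 4]
  pop 1: indeg[0]->2; indeg[3]->1 | ready=[4] | order so far=[1]
  pop 4: indeg[0]->1; indeg[5]->0 | ready=[5] | order so far=[1, 4]
  pop 5: indeg[2]->1; indeg[3]->0 | ready=[3] | order so far=[1, 4, 5]
  pop 3: indeg[0]->0 | ready=[0] | order so far=[1, 4, 5, 3]
  pop 0: indeg[2]->0 | ready=[2] | order so far=[1, 4, 5, 3, 0]
  pop 2: no out-edges | ready=[] | order so far=[1, 4, 5, 3, 0, 2]
  Result: [1, 4, 5, 3, 0, 2]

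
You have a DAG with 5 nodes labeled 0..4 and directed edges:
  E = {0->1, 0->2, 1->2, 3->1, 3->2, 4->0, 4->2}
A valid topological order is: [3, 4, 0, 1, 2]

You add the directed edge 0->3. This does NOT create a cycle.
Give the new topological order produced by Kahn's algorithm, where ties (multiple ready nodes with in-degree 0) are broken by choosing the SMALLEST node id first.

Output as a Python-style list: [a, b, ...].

Answer: [4, 0, 3, 1, 2]

Derivation:
Old toposort: [3, 4, 0, 1, 2]
Added edge: 0->3
Position of 0 (2) > position of 3 (0). Must reorder: 0 must now come before 3.
Run Kahn's algorithm (break ties by smallest node id):
  initial in-degrees: [1, 2, 4, 1, 0]
  ready (indeg=0): [4]
  pop 4: indeg[0]->0; indeg[2]->3 | ready=[0] | order so far=[4]
  pop 0: indeg[1]->1; indeg[2]->2; indeg[3]->0 | ready=[3] | order so far=[4, 0]
  pop 3: indeg[1]->0; indeg[2]->1 | ready=[1] | order so far=[4, 0, 3]
  pop 1: indeg[2]->0 | ready=[2] | order so far=[4, 0, 3, 1]
  pop 2: no out-edges | ready=[] | order so far=[4, 0, 3, 1, 2]
  Result: [4, 0, 3, 1, 2]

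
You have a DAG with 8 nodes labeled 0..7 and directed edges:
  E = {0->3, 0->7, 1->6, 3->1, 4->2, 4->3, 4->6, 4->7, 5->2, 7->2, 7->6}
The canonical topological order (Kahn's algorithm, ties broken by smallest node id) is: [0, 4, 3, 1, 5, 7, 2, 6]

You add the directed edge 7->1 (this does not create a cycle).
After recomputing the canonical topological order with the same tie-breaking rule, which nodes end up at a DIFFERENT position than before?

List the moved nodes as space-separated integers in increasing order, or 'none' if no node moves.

Answer: 1 5 7

Derivation:
Old toposort: [0, 4, 3, 1, 5, 7, 2, 6]
Added edge 7->1
Recompute Kahn (smallest-id tiebreak):
  initial in-degrees: [0, 2, 3, 2, 0, 0, 3, 2]
  ready (indeg=0): [0, 4, 5]
  pop 0: indeg[3]->1; indeg[7]->1 | ready=[4, 5] | order so far=[0]
  pop 4: indeg[2]->2; indeg[3]->0; indeg[6]->2; indeg[7]->0 | ready=[3, 5, 7] | order so far=[0, 4]
  pop 3: indeg[1]->1 | ready=[5, 7] | order so far=[0, 4, 3]
  pop 5: indeg[2]->1 | ready=[7] | order so far=[0, 4, 3, 5]
  pop 7: indeg[1]->0; indeg[2]->0; indeg[6]->1 | ready=[1, 2] | order so far=[0, 4, 3, 5, 7]
  pop 1: indeg[6]->0 | ready=[2, 6] | order so far=[0, 4, 3, 5, 7, 1]
  pop 2: no out-edges | ready=[6] | order so far=[0, 4, 3, 5, 7, 1, 2]
  pop 6: no out-edges | ready=[] | order so far=[0, 4, 3, 5, 7, 1, 2, 6]
New canonical toposort: [0, 4, 3, 5, 7, 1, 2, 6]
Compare positions:
  Node 0: index 0 -> 0 (same)
  Node 1: index 3 -> 5 (moved)
  Node 2: index 6 -> 6 (same)
  Node 3: index 2 -> 2 (same)
  Node 4: index 1 -> 1 (same)
  Node 5: index 4 -> 3 (moved)
  Node 6: index 7 -> 7 (same)
  Node 7: index 5 -> 4 (moved)
Nodes that changed position: 1 5 7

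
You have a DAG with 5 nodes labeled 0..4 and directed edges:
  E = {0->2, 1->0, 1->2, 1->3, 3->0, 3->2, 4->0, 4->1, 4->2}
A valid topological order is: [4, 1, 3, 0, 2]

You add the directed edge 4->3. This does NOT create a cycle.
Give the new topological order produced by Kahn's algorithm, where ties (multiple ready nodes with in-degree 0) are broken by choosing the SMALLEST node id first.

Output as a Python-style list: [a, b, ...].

Old toposort: [4, 1, 3, 0, 2]
Added edge: 4->3
Position of 4 (0) < position of 3 (2). Old order still valid.
Run Kahn's algorithm (break ties by smallest node id):
  initial in-degrees: [3, 1, 4, 2, 0]
  ready (indeg=0): [4]
  pop 4: indeg[0]->2; indeg[1]->0; indeg[2]->3; indeg[3]->1 | ready=[1] | order so far=[4]
  pop 1: indeg[0]->1; indeg[2]->2; indeg[3]->0 | ready=[3] | order so far=[4, 1]
  pop 3: indeg[0]->0; indeg[2]->1 | ready=[0] | order so far=[4, 1, 3]
  pop 0: indeg[2]->0 | ready=[2] | order so far=[4, 1, 3, 0]
  pop 2: no out-edges | ready=[] | order so far=[4, 1, 3, 0, 2]
  Result: [4, 1, 3, 0, 2]

Answer: [4, 1, 3, 0, 2]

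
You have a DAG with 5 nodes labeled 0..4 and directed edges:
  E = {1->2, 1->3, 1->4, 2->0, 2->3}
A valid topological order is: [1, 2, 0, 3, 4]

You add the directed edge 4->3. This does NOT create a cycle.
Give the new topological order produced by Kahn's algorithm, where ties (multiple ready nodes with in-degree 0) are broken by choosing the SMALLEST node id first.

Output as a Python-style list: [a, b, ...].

Old toposort: [1, 2, 0, 3, 4]
Added edge: 4->3
Position of 4 (4) > position of 3 (3). Must reorder: 4 must now come before 3.
Run Kahn's algorithm (break ties by smallest node id):
  initial in-degrees: [1, 0, 1, 3, 1]
  ready (indeg=0): [1]
  pop 1: indeg[2]->0; indeg[3]->2; indeg[4]->0 | ready=[2, 4] | order so far=[1]
  pop 2: indeg[0]->0; indeg[3]->1 | ready=[0, 4] | order so far=[1, 2]
  pop 0: no out-edges | ready=[4] | order so far=[1, 2, 0]
  pop 4: indeg[3]->0 | ready=[3] | order so far=[1, 2, 0, 4]
  pop 3: no out-edges | ready=[] | order so far=[1, 2, 0, 4, 3]
  Result: [1, 2, 0, 4, 3]

Answer: [1, 2, 0, 4, 3]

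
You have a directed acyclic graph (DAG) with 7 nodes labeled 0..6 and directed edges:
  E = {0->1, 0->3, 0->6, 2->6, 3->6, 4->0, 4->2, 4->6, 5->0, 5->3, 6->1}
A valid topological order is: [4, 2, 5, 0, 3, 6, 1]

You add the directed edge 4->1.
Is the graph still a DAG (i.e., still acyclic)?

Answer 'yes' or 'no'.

Given toposort: [4, 2, 5, 0, 3, 6, 1]
Position of 4: index 0; position of 1: index 6
New edge 4->1: forward
Forward edge: respects the existing order. Still a DAG, same toposort still valid.
Still a DAG? yes

Answer: yes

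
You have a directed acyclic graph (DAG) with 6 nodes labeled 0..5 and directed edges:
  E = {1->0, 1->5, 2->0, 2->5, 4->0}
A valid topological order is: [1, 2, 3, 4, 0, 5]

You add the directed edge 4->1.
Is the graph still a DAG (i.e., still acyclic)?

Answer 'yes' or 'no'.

Answer: yes

Derivation:
Given toposort: [1, 2, 3, 4, 0, 5]
Position of 4: index 3; position of 1: index 0
New edge 4->1: backward (u after v in old order)
Backward edge: old toposort is now invalid. Check if this creates a cycle.
Does 1 already reach 4? Reachable from 1: [0, 1, 5]. NO -> still a DAG (reorder needed).
Still a DAG? yes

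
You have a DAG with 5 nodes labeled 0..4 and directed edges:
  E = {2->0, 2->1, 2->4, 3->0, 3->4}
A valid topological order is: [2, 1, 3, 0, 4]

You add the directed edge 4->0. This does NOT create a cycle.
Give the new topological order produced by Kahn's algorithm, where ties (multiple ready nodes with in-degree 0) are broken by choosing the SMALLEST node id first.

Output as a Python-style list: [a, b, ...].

Answer: [2, 1, 3, 4, 0]

Derivation:
Old toposort: [2, 1, 3, 0, 4]
Added edge: 4->0
Position of 4 (4) > position of 0 (3). Must reorder: 4 must now come before 0.
Run Kahn's algorithm (break ties by smallest node id):
  initial in-degrees: [3, 1, 0, 0, 2]
  ready (indeg=0): [2, 3]
  pop 2: indeg[0]->2; indeg[1]->0; indeg[4]->1 | ready=[1, 3] | order so far=[2]
  pop 1: no out-edges | ready=[3] | order so far=[2, 1]
  pop 3: indeg[0]->1; indeg[4]->0 | ready=[4] | order so far=[2, 1, 3]
  pop 4: indeg[0]->0 | ready=[0] | order so far=[2, 1, 3, 4]
  pop 0: no out-edges | ready=[] | order so far=[2, 1, 3, 4, 0]
  Result: [2, 1, 3, 4, 0]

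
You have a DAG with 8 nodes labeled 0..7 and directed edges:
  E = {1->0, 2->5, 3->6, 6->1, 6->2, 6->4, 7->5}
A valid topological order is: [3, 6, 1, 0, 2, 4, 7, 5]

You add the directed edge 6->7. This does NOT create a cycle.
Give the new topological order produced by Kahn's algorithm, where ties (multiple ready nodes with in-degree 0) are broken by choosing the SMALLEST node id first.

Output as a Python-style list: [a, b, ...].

Answer: [3, 6, 1, 0, 2, 4, 7, 5]

Derivation:
Old toposort: [3, 6, 1, 0, 2, 4, 7, 5]
Added edge: 6->7
Position of 6 (1) < position of 7 (6). Old order still valid.
Run Kahn's algorithm (break ties by smallest node id):
  initial in-degrees: [1, 1, 1, 0, 1, 2, 1, 1]
  ready (indeg=0): [3]
  pop 3: indeg[6]->0 | ready=[6] | order so far=[3]
  pop 6: indeg[1]->0; indeg[2]->0; indeg[4]->0; indeg[7]->0 | ready=[1, 2, 4, 7] | order so far=[3, 6]
  pop 1: indeg[0]->0 | ready=[0, 2, 4, 7] | order so far=[3, 6, 1]
  pop 0: no out-edges | ready=[2, 4, 7] | order so far=[3, 6, 1, 0]
  pop 2: indeg[5]->1 | ready=[4, 7] | order so far=[3, 6, 1, 0, 2]
  pop 4: no out-edges | ready=[7] | order so far=[3, 6, 1, 0, 2, 4]
  pop 7: indeg[5]->0 | ready=[5] | order so far=[3, 6, 1, 0, 2, 4, 7]
  pop 5: no out-edges | ready=[] | order so far=[3, 6, 1, 0, 2, 4, 7, 5]
  Result: [3, 6, 1, 0, 2, 4, 7, 5]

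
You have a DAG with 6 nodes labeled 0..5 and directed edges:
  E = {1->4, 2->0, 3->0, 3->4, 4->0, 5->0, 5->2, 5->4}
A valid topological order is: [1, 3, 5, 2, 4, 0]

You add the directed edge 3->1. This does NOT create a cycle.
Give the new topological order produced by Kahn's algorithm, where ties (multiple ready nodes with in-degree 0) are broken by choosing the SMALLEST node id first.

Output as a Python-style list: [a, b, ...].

Answer: [3, 1, 5, 2, 4, 0]

Derivation:
Old toposort: [1, 3, 5, 2, 4, 0]
Added edge: 3->1
Position of 3 (1) > position of 1 (0). Must reorder: 3 must now come before 1.
Run Kahn's algorithm (break ties by smallest node id):
  initial in-degrees: [4, 1, 1, 0, 3, 0]
  ready (indeg=0): [3, 5]
  pop 3: indeg[0]->3; indeg[1]->0; indeg[4]->2 | ready=[1, 5] | order so far=[3]
  pop 1: indeg[4]->1 | ready=[5] | order so far=[3, 1]
  pop 5: indeg[0]->2; indeg[2]->0; indeg[4]->0 | ready=[2, 4] | order so far=[3, 1, 5]
  pop 2: indeg[0]->1 | ready=[4] | order so far=[3, 1, 5, 2]
  pop 4: indeg[0]->0 | ready=[0] | order so far=[3, 1, 5, 2, 4]
  pop 0: no out-edges | ready=[] | order so far=[3, 1, 5, 2, 4, 0]
  Result: [3, 1, 5, 2, 4, 0]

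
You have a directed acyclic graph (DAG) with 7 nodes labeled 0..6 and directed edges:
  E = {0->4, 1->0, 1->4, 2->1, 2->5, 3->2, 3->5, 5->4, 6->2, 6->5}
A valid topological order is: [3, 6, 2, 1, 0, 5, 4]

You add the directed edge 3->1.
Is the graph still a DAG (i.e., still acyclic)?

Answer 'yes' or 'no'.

Answer: yes

Derivation:
Given toposort: [3, 6, 2, 1, 0, 5, 4]
Position of 3: index 0; position of 1: index 3
New edge 3->1: forward
Forward edge: respects the existing order. Still a DAG, same toposort still valid.
Still a DAG? yes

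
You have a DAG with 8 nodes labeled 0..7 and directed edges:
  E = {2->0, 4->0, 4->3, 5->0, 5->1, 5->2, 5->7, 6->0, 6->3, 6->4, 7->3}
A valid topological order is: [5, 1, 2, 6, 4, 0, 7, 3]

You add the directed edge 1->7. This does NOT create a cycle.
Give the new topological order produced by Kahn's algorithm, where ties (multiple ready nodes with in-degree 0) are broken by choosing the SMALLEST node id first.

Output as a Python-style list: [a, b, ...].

Answer: [5, 1, 2, 6, 4, 0, 7, 3]

Derivation:
Old toposort: [5, 1, 2, 6, 4, 0, 7, 3]
Added edge: 1->7
Position of 1 (1) < position of 7 (6). Old order still valid.
Run Kahn's algorithm (break ties by smallest node id):
  initial in-degrees: [4, 1, 1, 3, 1, 0, 0, 2]
  ready (indeg=0): [5, 6]
  pop 5: indeg[0]->3; indeg[1]->0; indeg[2]->0; indeg[7]->1 | ready=[1, 2, 6] | order so far=[5]
  pop 1: indeg[7]->0 | ready=[2, 6, 7] | order so far=[5, 1]
  pop 2: indeg[0]->2 | ready=[6, 7] | order so far=[5, 1, 2]
  pop 6: indeg[0]->1; indeg[3]->2; indeg[4]->0 | ready=[4, 7] | order so far=[5, 1, 2, 6]
  pop 4: indeg[0]->0; indeg[3]->1 | ready=[0, 7] | order so far=[5, 1, 2, 6, 4]
  pop 0: no out-edges | ready=[7] | order so far=[5, 1, 2, 6, 4, 0]
  pop 7: indeg[3]->0 | ready=[3] | order so far=[5, 1, 2, 6, 4, 0, 7]
  pop 3: no out-edges | ready=[] | order so far=[5, 1, 2, 6, 4, 0, 7, 3]
  Result: [5, 1, 2, 6, 4, 0, 7, 3]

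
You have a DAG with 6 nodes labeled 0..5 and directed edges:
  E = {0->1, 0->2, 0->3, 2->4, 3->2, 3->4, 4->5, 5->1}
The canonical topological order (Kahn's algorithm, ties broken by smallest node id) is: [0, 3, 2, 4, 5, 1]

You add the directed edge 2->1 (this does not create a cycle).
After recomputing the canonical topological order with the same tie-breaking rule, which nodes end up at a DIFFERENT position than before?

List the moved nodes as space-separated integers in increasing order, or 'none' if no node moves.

Old toposort: [0, 3, 2, 4, 5, 1]
Added edge 2->1
Recompute Kahn (smallest-id tiebreak):
  initial in-degrees: [0, 3, 2, 1, 2, 1]
  ready (indeg=0): [0]
  pop 0: indeg[1]->2; indeg[2]->1; indeg[3]->0 | ready=[3] | order so far=[0]
  pop 3: indeg[2]->0; indeg[4]->1 | ready=[2] | order so far=[0, 3]
  pop 2: indeg[1]->1; indeg[4]->0 | ready=[4] | order so far=[0, 3, 2]
  pop 4: indeg[5]->0 | ready=[5] | order so far=[0, 3, 2, 4]
  pop 5: indeg[1]->0 | ready=[1] | order so far=[0, 3, 2, 4, 5]
  pop 1: no out-edges | ready=[] | order so far=[0, 3, 2, 4, 5, 1]
New canonical toposort: [0, 3, 2, 4, 5, 1]
Compare positions:
  Node 0: index 0 -> 0 (same)
  Node 1: index 5 -> 5 (same)
  Node 2: index 2 -> 2 (same)
  Node 3: index 1 -> 1 (same)
  Node 4: index 3 -> 3 (same)
  Node 5: index 4 -> 4 (same)
Nodes that changed position: none

Answer: none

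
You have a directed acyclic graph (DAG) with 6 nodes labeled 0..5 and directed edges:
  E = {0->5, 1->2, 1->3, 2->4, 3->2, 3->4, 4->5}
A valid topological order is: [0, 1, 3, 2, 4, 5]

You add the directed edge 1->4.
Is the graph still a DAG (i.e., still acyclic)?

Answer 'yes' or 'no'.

Given toposort: [0, 1, 3, 2, 4, 5]
Position of 1: index 1; position of 4: index 4
New edge 1->4: forward
Forward edge: respects the existing order. Still a DAG, same toposort still valid.
Still a DAG? yes

Answer: yes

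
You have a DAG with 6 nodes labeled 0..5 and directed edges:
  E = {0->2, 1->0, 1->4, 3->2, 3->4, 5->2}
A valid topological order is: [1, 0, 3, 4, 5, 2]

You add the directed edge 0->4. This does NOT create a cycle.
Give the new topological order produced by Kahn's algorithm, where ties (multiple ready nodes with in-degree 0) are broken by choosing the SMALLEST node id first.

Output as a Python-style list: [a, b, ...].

Old toposort: [1, 0, 3, 4, 5, 2]
Added edge: 0->4
Position of 0 (1) < position of 4 (3). Old order still valid.
Run Kahn's algorithm (break ties by smallest node id):
  initial in-degrees: [1, 0, 3, 0, 3, 0]
  ready (indeg=0): [1, 3, 5]
  pop 1: indeg[0]->0; indeg[4]->2 | ready=[0, 3, 5] | order so far=[1]
  pop 0: indeg[2]->2; indeg[4]->1 | ready=[3, 5] | order so far=[1, 0]
  pop 3: indeg[2]->1; indeg[4]->0 | ready=[4, 5] | order so far=[1, 0, 3]
  pop 4: no out-edges | ready=[5] | order so far=[1, 0, 3, 4]
  pop 5: indeg[2]->0 | ready=[2] | order so far=[1, 0, 3, 4, 5]
  pop 2: no out-edges | ready=[] | order so far=[1, 0, 3, 4, 5, 2]
  Result: [1, 0, 3, 4, 5, 2]

Answer: [1, 0, 3, 4, 5, 2]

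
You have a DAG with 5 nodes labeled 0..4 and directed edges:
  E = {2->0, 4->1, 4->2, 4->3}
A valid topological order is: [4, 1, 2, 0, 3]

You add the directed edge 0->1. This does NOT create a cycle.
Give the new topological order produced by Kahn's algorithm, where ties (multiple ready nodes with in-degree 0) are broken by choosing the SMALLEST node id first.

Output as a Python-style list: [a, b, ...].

Old toposort: [4, 1, 2, 0, 3]
Added edge: 0->1
Position of 0 (3) > position of 1 (1). Must reorder: 0 must now come before 1.
Run Kahn's algorithm (break ties by smallest node id):
  initial in-degrees: [1, 2, 1, 1, 0]
  ready (indeg=0): [4]
  pop 4: indeg[1]->1; indeg[2]->0; indeg[3]->0 | ready=[2, 3] | order so far=[4]
  pop 2: indeg[0]->0 | ready=[0, 3] | order so far=[4, 2]
  pop 0: indeg[1]->0 | ready=[1, 3] | order so far=[4, 2, 0]
  pop 1: no out-edges | ready=[3] | order so far=[4, 2, 0, 1]
  pop 3: no out-edges | ready=[] | order so far=[4, 2, 0, 1, 3]
  Result: [4, 2, 0, 1, 3]

Answer: [4, 2, 0, 1, 3]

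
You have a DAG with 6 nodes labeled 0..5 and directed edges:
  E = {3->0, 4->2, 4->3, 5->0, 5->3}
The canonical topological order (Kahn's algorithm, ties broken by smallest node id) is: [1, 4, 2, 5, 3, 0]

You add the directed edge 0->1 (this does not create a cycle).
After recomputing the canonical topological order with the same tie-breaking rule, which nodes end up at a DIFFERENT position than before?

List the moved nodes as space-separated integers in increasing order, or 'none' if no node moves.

Old toposort: [1, 4, 2, 5, 3, 0]
Added edge 0->1
Recompute Kahn (smallest-id tiebreak):
  initial in-degrees: [2, 1, 1, 2, 0, 0]
  ready (indeg=0): [4, 5]
  pop 4: indeg[2]->0; indeg[3]->1 | ready=[2, 5] | order so far=[4]
  pop 2: no out-edges | ready=[5] | order so far=[4, 2]
  pop 5: indeg[0]->1; indeg[3]->0 | ready=[3] | order so far=[4, 2, 5]
  pop 3: indeg[0]->0 | ready=[0] | order so far=[4, 2, 5, 3]
  pop 0: indeg[1]->0 | ready=[1] | order so far=[4, 2, 5, 3, 0]
  pop 1: no out-edges | ready=[] | order so far=[4, 2, 5, 3, 0, 1]
New canonical toposort: [4, 2, 5, 3, 0, 1]
Compare positions:
  Node 0: index 5 -> 4 (moved)
  Node 1: index 0 -> 5 (moved)
  Node 2: index 2 -> 1 (moved)
  Node 3: index 4 -> 3 (moved)
  Node 4: index 1 -> 0 (moved)
  Node 5: index 3 -> 2 (moved)
Nodes that changed position: 0 1 2 3 4 5

Answer: 0 1 2 3 4 5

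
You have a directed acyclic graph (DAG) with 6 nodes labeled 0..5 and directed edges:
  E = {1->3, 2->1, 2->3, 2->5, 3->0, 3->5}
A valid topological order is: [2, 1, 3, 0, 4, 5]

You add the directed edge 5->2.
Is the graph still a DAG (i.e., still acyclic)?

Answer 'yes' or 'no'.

Answer: no

Derivation:
Given toposort: [2, 1, 3, 0, 4, 5]
Position of 5: index 5; position of 2: index 0
New edge 5->2: backward (u after v in old order)
Backward edge: old toposort is now invalid. Check if this creates a cycle.
Does 2 already reach 5? Reachable from 2: [0, 1, 2, 3, 5]. YES -> cycle!
Still a DAG? no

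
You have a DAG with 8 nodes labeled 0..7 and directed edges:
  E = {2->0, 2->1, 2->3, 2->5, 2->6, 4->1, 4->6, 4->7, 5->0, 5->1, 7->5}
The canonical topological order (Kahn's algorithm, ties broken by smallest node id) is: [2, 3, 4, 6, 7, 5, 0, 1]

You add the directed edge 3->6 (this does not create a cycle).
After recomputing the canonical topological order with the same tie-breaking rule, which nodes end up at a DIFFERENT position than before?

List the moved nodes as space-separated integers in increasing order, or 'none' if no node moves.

Old toposort: [2, 3, 4, 6, 7, 5, 0, 1]
Added edge 3->6
Recompute Kahn (smallest-id tiebreak):
  initial in-degrees: [2, 3, 0, 1, 0, 2, 3, 1]
  ready (indeg=0): [2, 4]
  pop 2: indeg[0]->1; indeg[1]->2; indeg[3]->0; indeg[5]->1; indeg[6]->2 | ready=[3, 4] | order so far=[2]
  pop 3: indeg[6]->1 | ready=[4] | order so far=[2, 3]
  pop 4: indeg[1]->1; indeg[6]->0; indeg[7]->0 | ready=[6, 7] | order so far=[2, 3, 4]
  pop 6: no out-edges | ready=[7] | order so far=[2, 3, 4, 6]
  pop 7: indeg[5]->0 | ready=[5] | order so far=[2, 3, 4, 6, 7]
  pop 5: indeg[0]->0; indeg[1]->0 | ready=[0, 1] | order so far=[2, 3, 4, 6, 7, 5]
  pop 0: no out-edges | ready=[1] | order so far=[2, 3, 4, 6, 7, 5, 0]
  pop 1: no out-edges | ready=[] | order so far=[2, 3, 4, 6, 7, 5, 0, 1]
New canonical toposort: [2, 3, 4, 6, 7, 5, 0, 1]
Compare positions:
  Node 0: index 6 -> 6 (same)
  Node 1: index 7 -> 7 (same)
  Node 2: index 0 -> 0 (same)
  Node 3: index 1 -> 1 (same)
  Node 4: index 2 -> 2 (same)
  Node 5: index 5 -> 5 (same)
  Node 6: index 3 -> 3 (same)
  Node 7: index 4 -> 4 (same)
Nodes that changed position: none

Answer: none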